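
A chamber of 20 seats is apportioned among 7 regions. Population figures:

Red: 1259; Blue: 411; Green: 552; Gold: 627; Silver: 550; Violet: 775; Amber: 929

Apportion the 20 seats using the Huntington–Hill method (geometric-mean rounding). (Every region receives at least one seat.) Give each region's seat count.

Red=5; Blue=2; Green=2; Gold=2; Silver=2; Violet=3; Amber=4

With divisor 262: modified quotas Red 4.805, Blue 1.569, Green 2.107, Gold 2.393, Silver 2.099, Violet 2.958, Amber 3.546.
Geometric-mean thresholds: Red √(4·5)=4.472, Blue √(1·2)=1.414, Green √(2·3)=2.449, Gold √(2·3)=2.449, Silver √(2·3)=2.449, Violet √(2·3)=2.449, Amber √(3·4)=3.464.
Each quota rounded against its threshold gives Red 5, Blue 2, Green 2, Gold 2, Silver 2, Violet 3, Amber 4 (total 20).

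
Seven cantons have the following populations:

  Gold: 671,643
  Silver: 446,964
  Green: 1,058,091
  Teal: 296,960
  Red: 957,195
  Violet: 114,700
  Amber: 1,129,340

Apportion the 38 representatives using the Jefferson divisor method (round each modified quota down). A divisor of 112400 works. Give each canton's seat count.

With modified divisor 112400: modified quotas Gold 5.975, Silver 3.977, Green 9.414, Teal 2.642, Red 8.516, Violet 1.020, Amber 10.048.
Rounding down: Gold 5, Silver 3, Green 9, Teal 2, Red 8, Violet 1, Amber 10 (total 38).

Gold 5; Silver 3; Green 9; Teal 2; Red 8; Violet 1; Amber 10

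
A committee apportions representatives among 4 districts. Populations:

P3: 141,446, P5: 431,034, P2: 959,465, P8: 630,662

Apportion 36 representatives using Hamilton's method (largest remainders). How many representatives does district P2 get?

Standard divisor: 2162607 ÷ 36 ≈ 60072.417.
Standard quotas: P3 2.3546, P5 7.1752, P2 15.9718, P8 10.4984.
Lower quotas: P3 2, P5 7, P2 15, P8 10 (sum 34, leaving 2 seats).
Remainders in descending order: P2 0.9718, P8 0.4984, P3 0.3546, P5 0.1752.
The surplus seats go to P2, P8.
P2 receives 16.

16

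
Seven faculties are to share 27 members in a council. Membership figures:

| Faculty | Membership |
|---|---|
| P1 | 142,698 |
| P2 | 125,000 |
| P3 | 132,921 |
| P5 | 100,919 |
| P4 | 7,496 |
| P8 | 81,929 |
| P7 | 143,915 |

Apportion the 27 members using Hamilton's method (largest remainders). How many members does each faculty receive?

Total 734878; standard divisor 734878/27 ≈ 27217.704.
Standard quotas: P1 5.2428, P2 4.5926, P3 4.8836, P5 3.7078, P4 0.2754, P8 3.0101, P7 5.2876.
Lower quotas: P1 5, P2 4, P3 4, P5 3, P4 0, P8 3, P7 5 (sum 24, leaving 3 seats).
Remainders in descending order: P3 0.8836, P5 0.7078, P2 0.5926, P7 0.2876, P4 0.2754, P1 0.2428, P8 0.0101.
The surplus seats go to P3, P5, P2.

P1 5, P2 5, P3 5, P5 4, P4 0, P8 3, P7 5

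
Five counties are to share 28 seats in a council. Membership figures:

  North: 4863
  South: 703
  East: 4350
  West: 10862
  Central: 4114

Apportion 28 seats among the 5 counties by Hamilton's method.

North: 5, South: 1, East: 5, West: 12, Central: 5

The standard divisor is 24892/28 = 889.
Standard quotas: North 5.4702, South 0.7908, East 4.8931, West 12.2182, Central 4.6277.
Lower quotas: North 5, South 0, East 4, West 12, Central 4 (sum 25, leaving 3 seats).
Remainders in descending order: East 0.8931, South 0.7908, Central 0.6277, North 0.4702, West 0.2182.
The surplus seats go to East, South, Central.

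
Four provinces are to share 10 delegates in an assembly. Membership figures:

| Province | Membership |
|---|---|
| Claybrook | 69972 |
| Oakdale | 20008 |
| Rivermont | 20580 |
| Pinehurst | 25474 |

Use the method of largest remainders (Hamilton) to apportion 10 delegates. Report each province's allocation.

Total 136034; standard divisor 136034/10 ≈ 13603.4.
Standard quotas: Claybrook 5.1437, Oakdale 1.4708, Rivermont 1.5129, Pinehurst 1.8726.
Lower quotas: Claybrook 5, Oakdale 1, Rivermont 1, Pinehurst 1 (sum 8, leaving 2 seats).
Remainders in descending order: Pinehurst 0.8726, Rivermont 0.5129, Oakdale 0.4708, Claybrook 0.1437.
Largest remainders: Pinehurst, Rivermont receive the extra seats.

Claybrook 5; Oakdale 1; Rivermont 2; Pinehurst 2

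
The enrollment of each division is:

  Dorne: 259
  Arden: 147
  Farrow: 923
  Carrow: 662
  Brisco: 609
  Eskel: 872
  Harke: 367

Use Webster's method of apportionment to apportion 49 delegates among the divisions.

Dorne 3; Arden 2; Farrow 12; Carrow 8; Brisco 8; Eskel 11; Harke 5

Standard divisor 3839/49 ≈ 78.347; standard quotas: Dorne 3.306, Arden 1.876, Farrow 11.781, Carrow 8.450, Brisco 7.773, Eskel 11.130, Harke 4.684.
Rounding to the nearest integer gives Dorne 3, Arden 2, Farrow 12, Carrow 8, Brisco 8, Eskel 11, Harke 5 — total 49, matching the house size, so no adjustment is needed.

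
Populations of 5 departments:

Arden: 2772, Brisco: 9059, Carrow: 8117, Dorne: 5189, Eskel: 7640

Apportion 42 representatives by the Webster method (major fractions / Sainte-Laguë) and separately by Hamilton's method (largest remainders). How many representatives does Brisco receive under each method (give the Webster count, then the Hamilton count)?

11 and 12

Webster: Arden 4, Brisco 11, Carrow 10, Dorne 7, Eskel 10.
Hamilton: Arden 3, Brisco 12, Carrow 10, Dorne 7, Eskel 10.
Brisco gets 11 under Webster and 12 under Hamilton.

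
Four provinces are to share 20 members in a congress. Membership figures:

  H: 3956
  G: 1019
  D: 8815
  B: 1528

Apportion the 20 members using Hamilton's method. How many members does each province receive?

Standard divisor: 15318 ÷ 20 ≈ 765.9.
Standard quotas: H 5.1652, G 1.3305, D 11.5093, B 1.9950.
Lower quotas: H 5, G 1, D 11, B 1 (sum 18, leaving 2 seats).
Remainders in descending order: B 0.9950, D 0.5093, G 0.3305, H 0.1652.
Largest remainders: B, D receive the extra seats.

H 5, G 1, D 12, B 2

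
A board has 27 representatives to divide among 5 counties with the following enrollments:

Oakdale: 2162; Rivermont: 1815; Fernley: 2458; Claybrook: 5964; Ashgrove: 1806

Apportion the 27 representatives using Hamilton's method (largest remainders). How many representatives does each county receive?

Oakdale 4, Rivermont 4, Fernley 5, Claybrook 11, Ashgrove 3

Total 14205; standard divisor 14205/27 ≈ 526.111.
Standard quotas: Oakdale 4.1094, Rivermont 3.4498, Fernley 4.6720, Claybrook 11.3360, Ashgrove 3.4327.
Lower quotas: Oakdale 4, Rivermont 3, Fernley 4, Claybrook 11, Ashgrove 3 (sum 25, leaving 2 seats).
Remainders in descending order: Fernley 0.6720, Rivermont 0.4498, Ashgrove 0.4327, Claybrook 0.3360, Oakdale 0.1094.
The surplus seats go to Fernley, Rivermont.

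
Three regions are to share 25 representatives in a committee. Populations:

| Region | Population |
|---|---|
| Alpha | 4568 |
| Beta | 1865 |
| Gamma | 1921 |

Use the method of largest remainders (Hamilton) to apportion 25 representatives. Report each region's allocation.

The standard divisor is 8354/25 ≈ 334.16.
Standard quotas: Alpha 13.670, Beta 5.581, Gamma 5.749.
Lower quotas: Alpha 13, Beta 5, Gamma 5 (sum 23, leaving 2 seats).
Remainders in descending order: Gamma 0.749, Alpha 0.670, Beta 0.581.
The surplus seats go to Gamma, Alpha.

Alpha 14, Beta 5, Gamma 6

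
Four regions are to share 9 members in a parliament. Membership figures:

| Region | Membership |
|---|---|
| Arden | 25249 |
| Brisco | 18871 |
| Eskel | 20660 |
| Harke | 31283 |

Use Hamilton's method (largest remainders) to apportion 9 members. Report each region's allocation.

Standard divisor: 96063 ÷ 9 ≈ 10673.667.
Standard quotas: Arden 2.3655, Brisco 1.7680, Eskel 1.9356, Harke 2.9309.
Lower quotas: Arden 2, Brisco 1, Eskel 1, Harke 2 (sum 6, leaving 3 seats).
Remainders in descending order: Eskel 0.9356, Harke 0.9309, Brisco 0.7680, Arden 0.3655.
Largest remainders: Eskel, Harke, Brisco receive the extra seats.

Arden: 2, Brisco: 2, Eskel: 2, Harke: 3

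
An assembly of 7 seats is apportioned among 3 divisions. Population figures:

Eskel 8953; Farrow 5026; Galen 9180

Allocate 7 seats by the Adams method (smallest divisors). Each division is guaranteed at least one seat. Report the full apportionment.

Standard divisor 23159/7 ≈ 3308.429; standard quotas: Eskel 2.706, Farrow 1.519, Galen 2.775.
Rounding up gives 3, 2, 3 = 8 seats, so the divisor must be adjusted.
With modified divisor 4530: modified quotas Eskel 1.976, Farrow 1.109, Galen 2.026.
Rounding up: Eskel 2, Farrow 2, Galen 3 (total 7).

Eskel 2; Farrow 2; Galen 3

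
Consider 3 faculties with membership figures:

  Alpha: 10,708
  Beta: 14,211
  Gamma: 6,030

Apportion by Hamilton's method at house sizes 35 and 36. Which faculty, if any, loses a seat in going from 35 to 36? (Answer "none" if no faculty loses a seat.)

none

At 35 seats: Alpha 12, Beta 16, Gamma 7.
At 36 seats: Alpha 12, Beta 17, Gamma 7.
No faculty's allocation decreased.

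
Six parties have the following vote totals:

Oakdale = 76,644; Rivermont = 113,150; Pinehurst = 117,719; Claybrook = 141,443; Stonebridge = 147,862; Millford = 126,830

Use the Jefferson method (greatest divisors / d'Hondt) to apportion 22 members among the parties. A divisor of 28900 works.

Oakdale: 2, Rivermont: 3, Pinehurst: 4, Claybrook: 4, Stonebridge: 5, Millford: 4

With modified divisor 28900: modified quotas Oakdale 2.652, Rivermont 3.915, Pinehurst 4.073, Claybrook 4.894, Stonebridge 5.116, Millford 4.389.
Rounding down: Oakdale 2, Rivermont 3, Pinehurst 4, Claybrook 4, Stonebridge 5, Millford 4 (total 22).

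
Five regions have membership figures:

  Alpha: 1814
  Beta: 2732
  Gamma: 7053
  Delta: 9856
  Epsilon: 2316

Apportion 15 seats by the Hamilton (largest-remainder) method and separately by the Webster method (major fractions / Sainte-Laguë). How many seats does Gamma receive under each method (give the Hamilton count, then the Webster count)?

4 and 5

Hamilton: Alpha 1, Beta 2, Gamma 4, Delta 6, Epsilon 2.
Webster: Alpha 1, Beta 2, Gamma 5, Delta 6, Epsilon 1.
Gamma gets 4 under Hamilton and 5 under Webster.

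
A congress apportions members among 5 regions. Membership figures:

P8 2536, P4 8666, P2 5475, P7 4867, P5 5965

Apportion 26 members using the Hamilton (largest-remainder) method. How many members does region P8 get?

2

The standard divisor is 27509/26 ≈ 1058.038.
Standard quotas: P8 2.3969, P4 8.1906, P2 5.1747, P7 4.6000, P5 5.6378.
Lower quotas: P8 2, P4 8, P2 5, P7 4, P5 5 (sum 24, leaving 2 seats).
Remainders in descending order: P5 0.6378, P7 0.6000, P8 0.3969, P4 0.1906, P2 0.1747.
Largest remainders: P5, P7 receive the extra seats.
P8 receives 2.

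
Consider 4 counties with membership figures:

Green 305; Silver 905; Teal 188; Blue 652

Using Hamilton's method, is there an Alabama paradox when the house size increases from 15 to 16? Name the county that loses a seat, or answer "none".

none

At 15 seats: Green 2, Silver 7, Teal 1, Blue 5.
At 16 seats: Green 2, Silver 7, Teal 2, Blue 5.
No county's allocation decreased.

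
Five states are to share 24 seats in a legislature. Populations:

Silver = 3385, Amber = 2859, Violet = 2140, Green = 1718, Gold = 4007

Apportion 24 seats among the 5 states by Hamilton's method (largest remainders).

Total 14109; standard divisor 14109/24 ≈ 587.875.
Standard quotas: Silver 5.758, Amber 4.863, Violet 3.640, Green 2.922, Gold 6.816.
Lower quotas: Silver 5, Amber 4, Violet 3, Green 2, Gold 6 (sum 20, leaving 4 seats).
Remainders in descending order: Green 0.922, Amber 0.863, Gold 0.816, Silver 0.758, Violet 0.640.
The surplus seats go to Green, Amber, Gold, Silver.

Silver 6; Amber 5; Violet 3; Green 3; Gold 7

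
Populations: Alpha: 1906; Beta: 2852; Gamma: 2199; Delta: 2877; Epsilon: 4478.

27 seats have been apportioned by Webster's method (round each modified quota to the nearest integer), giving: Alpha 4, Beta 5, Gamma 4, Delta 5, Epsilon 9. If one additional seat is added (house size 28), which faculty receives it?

Delta

Priority for the next seat is population ÷ (current seats + 0.5).
Priorities: Alpha 423.556, Beta 518.545, Gamma 488.667, Delta 523.091, Epsilon 471.368.
Highest priority: Delta.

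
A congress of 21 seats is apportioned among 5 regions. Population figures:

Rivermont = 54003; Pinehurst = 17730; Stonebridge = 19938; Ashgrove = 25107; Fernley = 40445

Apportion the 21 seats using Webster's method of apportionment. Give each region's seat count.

Rivermont 7; Pinehurst 2; Stonebridge 3; Ashgrove 3; Fernley 6

Standard divisor 157223/21 ≈ 7486.81; standard quotas: Rivermont 7.213, Pinehurst 2.368, Stonebridge 2.663, Ashgrove 3.353, Fernley 5.402.
Rounding to the nearest integer gives 7, 2, 3, 3, 5 = 20 seats, so the divisor must be adjusted.
With modified divisor 7300: modified quotas Rivermont 7.398, Pinehurst 2.429, Stonebridge 2.731, Ashgrove 3.439, Fernley 5.540.
Rounding to the nearest integer: Rivermont 7, Pinehurst 2, Stonebridge 3, Ashgrove 3, Fernley 6 (total 21).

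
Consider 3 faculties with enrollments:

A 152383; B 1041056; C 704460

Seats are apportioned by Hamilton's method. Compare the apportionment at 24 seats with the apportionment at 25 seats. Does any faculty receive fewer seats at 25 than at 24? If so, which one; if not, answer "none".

At 24 seats: A 2, B 13, C 9.
At 25 seats: A 2, B 14, C 9.
No faculty's allocation decreased.

none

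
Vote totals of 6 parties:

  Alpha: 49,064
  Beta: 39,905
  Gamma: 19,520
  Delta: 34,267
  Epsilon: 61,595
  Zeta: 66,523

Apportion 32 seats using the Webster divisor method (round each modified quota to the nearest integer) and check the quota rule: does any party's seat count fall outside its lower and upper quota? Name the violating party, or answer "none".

none

Standard quotas: Alpha 5.796, Beta 4.714, Gamma 2.306, Delta 4.048, Epsilon 7.277, Zeta 7.859.
Webster allocation: Alpha 6, Beta 5, Gamma 2, Delta 4, Epsilon 7, Zeta 8.
Every allocation lies between the lower and upper quota.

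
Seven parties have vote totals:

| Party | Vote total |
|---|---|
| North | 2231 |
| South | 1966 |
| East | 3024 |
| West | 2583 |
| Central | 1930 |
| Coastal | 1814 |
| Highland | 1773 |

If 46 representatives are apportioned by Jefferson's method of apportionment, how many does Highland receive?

Standard divisor 15321/46 ≈ 333.065; standard quotas: North 6.698, South 5.903, East 9.079, West 7.755, Central 5.795, Coastal 5.446, Highland 5.323.
Rounding down gives 6, 5, 9, 7, 5, 5, 5 = 42 seats, so the divisor must be adjusted.
With modified divisor 310: modified quotas North 7.197, South 6.342, East 9.755, West 8.332, Central 6.226, Coastal 5.852, Highland 5.719.
Rounding down: North 7, South 6, East 9, West 8, Central 6, Coastal 5, Highland 5 (total 46).
Highland receives 5.

5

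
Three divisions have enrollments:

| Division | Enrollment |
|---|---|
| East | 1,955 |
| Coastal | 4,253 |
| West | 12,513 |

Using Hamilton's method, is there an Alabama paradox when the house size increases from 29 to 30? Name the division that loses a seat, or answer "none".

none

At 29 seats: East 3, Coastal 7, West 19.
At 30 seats: East 3, Coastal 7, West 20.
No division's allocation decreased.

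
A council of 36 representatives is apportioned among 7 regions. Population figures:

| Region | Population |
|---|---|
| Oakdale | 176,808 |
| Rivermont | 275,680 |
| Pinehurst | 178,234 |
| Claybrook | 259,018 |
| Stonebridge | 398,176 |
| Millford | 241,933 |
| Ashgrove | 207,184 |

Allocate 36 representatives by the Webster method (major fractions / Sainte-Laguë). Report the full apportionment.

Oakdale 4, Rivermont 6, Pinehurst 4, Claybrook 5, Stonebridge 8, Millford 5, Ashgrove 4

Standard divisor 1737033/36 ≈ 48250.917; standard quotas: Oakdale 3.664, Rivermont 5.713, Pinehurst 3.694, Claybrook 5.368, Stonebridge 8.252, Millford 5.014, Ashgrove 4.294.
Rounding to the nearest integer gives Oakdale 4, Rivermont 6, Pinehurst 4, Claybrook 5, Stonebridge 8, Millford 5, Ashgrove 4 — total 36, matching the house size, so no adjustment is needed.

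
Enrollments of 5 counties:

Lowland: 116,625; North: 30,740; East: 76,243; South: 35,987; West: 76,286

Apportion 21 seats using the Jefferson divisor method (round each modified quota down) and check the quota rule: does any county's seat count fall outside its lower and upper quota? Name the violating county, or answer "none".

none

Standard quotas: Lowland 7.292, North 1.922, East 4.767, South 2.250, West 4.770.
Jefferson allocation: Lowland 7, North 2, East 5, South 2, West 5.
Every allocation lies between the lower and upper quota.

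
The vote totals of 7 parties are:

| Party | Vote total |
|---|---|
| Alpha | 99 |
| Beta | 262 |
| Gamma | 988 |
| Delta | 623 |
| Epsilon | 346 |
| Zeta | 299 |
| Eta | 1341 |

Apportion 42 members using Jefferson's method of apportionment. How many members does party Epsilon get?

3

Standard divisor 3958/42 ≈ 94.238; standard quotas: Alpha 1.051, Beta 2.780, Gamma 10.484, Delta 6.611, Epsilon 3.672, Zeta 3.173, Eta 14.230.
Rounding down gives 1, 2, 10, 6, 3, 3, 14 = 39 seats, so the divisor must be adjusted.
With modified divisor 88: modified quotas Alpha 1.125, Beta 2.977, Gamma 11.227, Delta 7.080, Epsilon 3.932, Zeta 3.398, Eta 15.239.
Rounding down: Alpha 1, Beta 2, Gamma 11, Delta 7, Epsilon 3, Zeta 3, Eta 15 (total 42).
Epsilon receives 3.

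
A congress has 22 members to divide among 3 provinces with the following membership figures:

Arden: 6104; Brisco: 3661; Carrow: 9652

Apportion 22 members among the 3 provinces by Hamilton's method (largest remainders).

Arden=7, Brisco=4, Carrow=11

The standard divisor is 19417/22 ≈ 882.591.
Standard quotas: Arden 6.9160, Brisco 4.1480, Carrow 10.9360.
Lower quotas: Arden 6, Brisco 4, Carrow 10 (sum 20, leaving 2 seats).
Remainders in descending order: Carrow 0.9360, Arden 0.9160, Brisco 0.1480.
The surplus seats go to Carrow, Arden.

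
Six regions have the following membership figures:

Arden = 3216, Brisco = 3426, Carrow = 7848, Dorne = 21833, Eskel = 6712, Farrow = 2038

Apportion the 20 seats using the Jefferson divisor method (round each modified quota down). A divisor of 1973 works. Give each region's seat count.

Arden 1; Brisco 1; Carrow 3; Dorne 11; Eskel 3; Farrow 1

With modified divisor 1973: modified quotas Arden 1.630, Brisco 1.736, Carrow 3.978, Dorne 11.066, Eskel 3.402, Farrow 1.033.
Rounding down: Arden 1, Brisco 1, Carrow 3, Dorne 11, Eskel 3, Farrow 1 (total 20).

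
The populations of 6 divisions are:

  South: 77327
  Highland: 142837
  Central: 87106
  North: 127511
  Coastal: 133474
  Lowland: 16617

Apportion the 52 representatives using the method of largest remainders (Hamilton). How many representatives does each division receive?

South: 7; Highland: 13; Central: 8; North: 11; Coastal: 12; Lowland: 1

The standard divisor is 584872/52 ≈ 11247.538.
Standard quotas: South 6.8750, Highland 12.6994, Central 7.7445, North 11.3368, Coastal 11.8670, Lowland 1.4774.
Lower quotas: South 6, Highland 12, Central 7, North 11, Coastal 11, Lowland 1 (sum 48, leaving 4 seats).
Remainders in descending order: South 0.8750, Coastal 0.8670, Central 0.7445, Highland 0.6994, Lowland 0.4774, North 0.3368.
The surplus seats go to South, Coastal, Central, Highland.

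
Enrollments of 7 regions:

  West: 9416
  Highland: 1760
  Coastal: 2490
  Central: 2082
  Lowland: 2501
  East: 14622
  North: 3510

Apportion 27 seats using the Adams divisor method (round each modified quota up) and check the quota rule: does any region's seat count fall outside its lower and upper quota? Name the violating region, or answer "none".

Standard quotas: West 6.988, Highland 1.306, Coastal 1.848, Central 1.545, Lowland 1.856, East 10.852, North 2.605.
Adams allocation: West 6, Highland 2, Coastal 2, Central 2, Lowland 2, East 10, North 3.
Every allocation lies between the lower and upper quota.

none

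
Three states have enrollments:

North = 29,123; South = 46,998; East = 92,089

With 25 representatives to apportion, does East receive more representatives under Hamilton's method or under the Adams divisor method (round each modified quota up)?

Hamilton

Hamilton: North 4, South 7, East 14.
Adams: North 5, South 7, East 13.
East gets 14 under Hamilton and 13 under Adams.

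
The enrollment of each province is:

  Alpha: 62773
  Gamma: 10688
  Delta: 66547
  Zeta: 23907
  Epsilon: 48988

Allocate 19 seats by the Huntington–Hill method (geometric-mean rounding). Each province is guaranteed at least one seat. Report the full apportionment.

With divisor 11207: modified quotas Alpha 5.601, Gamma 0.954, Delta 5.938, Zeta 2.133, Epsilon 4.371.
Geometric-mean thresholds: Alpha √(5·6)=5.477, Gamma (min 1), Delta √(5·6)=5.477, Zeta √(2·3)=2.449, Epsilon √(4·5)=4.472.
Each quota rounded against its threshold gives Alpha 6, Gamma 1, Delta 6, Zeta 2, Epsilon 4 (total 19).

Alpha 6, Gamma 1, Delta 6, Zeta 2, Epsilon 4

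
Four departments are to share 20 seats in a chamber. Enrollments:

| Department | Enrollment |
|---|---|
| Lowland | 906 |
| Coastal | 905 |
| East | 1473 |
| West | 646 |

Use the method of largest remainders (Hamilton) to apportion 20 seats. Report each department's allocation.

Lowland=5, Coastal=5, East=7, West=3

Total 3930; standard divisor 3930/20 ≈ 196.5.
Standard quotas: Lowland 4.611, Coastal 4.606, East 7.496, West 3.288.
Lower quotas: Lowland 4, Coastal 4, East 7, West 3 (sum 18, leaving 2 seats).
Remainders in descending order: Lowland 0.611, Coastal 0.606, East 0.496, West 0.288.
Largest remainders: Lowland, Coastal receive the extra seats.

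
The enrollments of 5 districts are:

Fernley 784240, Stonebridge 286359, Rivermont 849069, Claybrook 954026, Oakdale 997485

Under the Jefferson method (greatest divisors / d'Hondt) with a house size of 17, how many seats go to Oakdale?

5

Standard divisor 3871179/17 ≈ 227716.412; standard quotas: Fernley 3.444, Stonebridge 1.258, Rivermont 3.729, Claybrook 4.190, Oakdale 4.380.
Rounding down gives 3, 1, 3, 4, 4 = 15 seats, so the divisor must be adjusted.
With modified divisor 197800: modified quotas Fernley 3.965, Stonebridge 1.448, Rivermont 4.293, Claybrook 4.823, Oakdale 5.043.
Rounding down: Fernley 3, Stonebridge 1, Rivermont 4, Claybrook 4, Oakdale 5 (total 17).
Oakdale receives 5.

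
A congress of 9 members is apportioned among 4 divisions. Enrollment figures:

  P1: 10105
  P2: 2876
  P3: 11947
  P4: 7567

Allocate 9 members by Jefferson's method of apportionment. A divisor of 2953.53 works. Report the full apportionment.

P1 3; P2 0; P3 4; P4 2

With modified divisor 2953.53: modified quotas P1 3.421, P2 0.974, P3 4.045, P4 2.562.
Rounding down: P1 3, P2 0, P3 4, P4 2 (total 9).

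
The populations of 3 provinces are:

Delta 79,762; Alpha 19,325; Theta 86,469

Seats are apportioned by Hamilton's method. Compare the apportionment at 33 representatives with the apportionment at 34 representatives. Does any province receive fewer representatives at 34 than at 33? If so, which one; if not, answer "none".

Alpha

At 33 seats: Delta 14, Alpha 4, Theta 15.
At 34 seats: Delta 15, Alpha 3, Theta 16.
Alpha drops from 4 to 3.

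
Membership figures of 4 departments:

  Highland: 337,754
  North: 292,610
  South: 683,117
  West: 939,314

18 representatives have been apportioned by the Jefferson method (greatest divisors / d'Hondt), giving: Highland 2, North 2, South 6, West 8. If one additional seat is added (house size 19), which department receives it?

Highland

Priority for the next seat is population ÷ (current seats + 1).
Priorities: Highland 112584.667, North 97536.667, South 97588.143, West 104368.222.
Highest priority: Highland.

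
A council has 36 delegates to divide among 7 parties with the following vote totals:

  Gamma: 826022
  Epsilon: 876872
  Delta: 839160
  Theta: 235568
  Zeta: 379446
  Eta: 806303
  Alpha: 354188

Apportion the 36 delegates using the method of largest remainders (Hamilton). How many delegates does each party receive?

Total 4317559; standard divisor 4317559/36 ≈ 119932.194.
Standard quotas: Gamma 6.8874, Epsilon 7.3114, Delta 6.9970, Theta 1.9642, Zeta 3.1638, Eta 6.7230, Alpha 2.9532.
Lower quotas: Gamma 6, Epsilon 7, Delta 6, Theta 1, Zeta 3, Eta 6, Alpha 2 (sum 31, leaving 5 seats).
Remainders in descending order: Delta 0.9970, Theta 0.9642, Alpha 0.9532, Gamma 0.8874, Eta 0.7230, Epsilon 0.3114, Zeta 0.1638.
The surplus seats go to Delta, Theta, Alpha, Gamma, Eta.

Gamma 7; Epsilon 7; Delta 7; Theta 2; Zeta 3; Eta 7; Alpha 3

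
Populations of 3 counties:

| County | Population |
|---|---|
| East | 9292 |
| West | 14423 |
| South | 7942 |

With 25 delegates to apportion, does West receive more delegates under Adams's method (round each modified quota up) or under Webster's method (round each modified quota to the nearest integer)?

Adams: East 8, West 11, South 6.
Webster: East 7, West 12, South 6.
West gets 11 under Adams and 12 under Webster.

Webster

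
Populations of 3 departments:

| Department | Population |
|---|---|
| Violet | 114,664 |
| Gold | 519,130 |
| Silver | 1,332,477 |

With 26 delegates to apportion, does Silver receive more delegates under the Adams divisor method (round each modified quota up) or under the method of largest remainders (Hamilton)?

Adams: Violet 2, Gold 7, Silver 17.
Hamilton: Violet 1, Gold 7, Silver 18.
Silver gets 17 under Adams and 18 under Hamilton.

Hamilton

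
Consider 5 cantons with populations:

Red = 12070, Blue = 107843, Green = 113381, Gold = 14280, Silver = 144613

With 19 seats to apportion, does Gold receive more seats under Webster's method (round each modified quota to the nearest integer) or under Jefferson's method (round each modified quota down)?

Webster: Red 1, Blue 5, Green 5, Gold 1, Silver 7.
Jefferson: Red 0, Blue 5, Green 6, Gold 0, Silver 8.
Gold gets 1 under Webster and 0 under Jefferson.

Webster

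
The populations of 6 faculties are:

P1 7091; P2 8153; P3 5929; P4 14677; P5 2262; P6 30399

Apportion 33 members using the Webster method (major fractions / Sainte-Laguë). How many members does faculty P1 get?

3

Standard divisor 68511/33 ≈ 2076.091; standard quotas: P1 3.416, P2 3.927, P3 2.856, P4 7.070, P5 1.090, P6 14.642.
Rounding to the nearest integer gives P1 3, P2 4, P3 3, P4 7, P5 1, P6 15 — total 33, matching the house size, so no adjustment is needed.
P1 receives 3.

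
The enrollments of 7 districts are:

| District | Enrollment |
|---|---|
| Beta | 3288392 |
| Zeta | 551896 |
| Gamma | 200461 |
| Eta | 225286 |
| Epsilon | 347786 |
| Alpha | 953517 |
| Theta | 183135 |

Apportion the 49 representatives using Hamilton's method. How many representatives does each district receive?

Beta=28, Zeta=5, Gamma=2, Eta=2, Epsilon=3, Alpha=8, Theta=1

The standard divisor is 5750473/49 ≈ 117356.592.
Standard quotas: Beta 28.0205, Zeta 4.7027, Gamma 1.7081, Eta 1.9197, Epsilon 2.9635, Alpha 8.1250, Theta 1.5605.
Lower quotas: Beta 28, Zeta 4, Gamma 1, Eta 1, Epsilon 2, Alpha 8, Theta 1 (sum 45, leaving 4 seats).
Remainders in descending order: Epsilon 0.9635, Eta 0.9197, Gamma 0.7081, Zeta 0.7027, Theta 0.5605, Alpha 0.1250, Beta 0.0205.
The surplus seats go to Epsilon, Eta, Gamma, Zeta.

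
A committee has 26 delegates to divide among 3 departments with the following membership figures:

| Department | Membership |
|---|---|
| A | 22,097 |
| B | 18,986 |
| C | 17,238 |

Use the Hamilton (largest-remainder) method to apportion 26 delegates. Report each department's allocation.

A 10, B 8, C 8

Standard divisor: 58321 ÷ 26 ≈ 2243.115.
Standard quotas: A 9.8510, B 8.4641, C 7.6848.
Lower quotas: A 9, B 8, C 7 (sum 24, leaving 2 seats).
Remainders in descending order: A 0.8510, C 0.6848, B 0.4641.
The surplus seats go to A, C.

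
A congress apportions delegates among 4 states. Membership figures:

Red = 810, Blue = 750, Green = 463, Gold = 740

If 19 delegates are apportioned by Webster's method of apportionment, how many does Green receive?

Standard divisor 2763/19 ≈ 145.421; standard quotas: Red 5.570, Blue 5.157, Green 3.184, Gold 5.089.
Rounding to the nearest integer gives Red 6, Blue 5, Green 3, Gold 5 — total 19, matching the house size, so no adjustment is needed.
Green receives 3.

3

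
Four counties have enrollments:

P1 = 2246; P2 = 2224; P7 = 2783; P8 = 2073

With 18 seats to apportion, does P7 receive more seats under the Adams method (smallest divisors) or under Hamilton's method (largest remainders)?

Hamilton

Adams: P1 5, P2 4, P7 5, P8 4.
Hamilton: P1 4, P2 4, P7 6, P8 4.
P7 gets 5 under Adams and 6 under Hamilton.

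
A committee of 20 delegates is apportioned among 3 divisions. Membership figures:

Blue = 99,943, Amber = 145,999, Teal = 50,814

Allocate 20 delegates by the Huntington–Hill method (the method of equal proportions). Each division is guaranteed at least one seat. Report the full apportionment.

With divisor 15029: modified quotas Blue 6.650, Amber 9.714, Teal 3.381.
Geometric-mean thresholds: Blue √(6·7)=6.481, Amber √(9·10)=9.487, Teal √(3·4)=3.464.
Each quota rounded against its threshold gives Blue 7, Amber 10, Teal 3 (total 20).

Blue: 7, Amber: 10, Teal: 3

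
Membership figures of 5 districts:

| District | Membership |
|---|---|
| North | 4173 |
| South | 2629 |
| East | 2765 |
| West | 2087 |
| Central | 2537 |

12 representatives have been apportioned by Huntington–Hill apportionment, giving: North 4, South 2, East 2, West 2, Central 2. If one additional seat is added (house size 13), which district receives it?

East

Priority for the next seat is population ÷ (√(s·(s+1))).
Priorities: North 933.111, South 1073.285, East 1128.807, West 852.014, Central 1035.726.
Highest priority: East.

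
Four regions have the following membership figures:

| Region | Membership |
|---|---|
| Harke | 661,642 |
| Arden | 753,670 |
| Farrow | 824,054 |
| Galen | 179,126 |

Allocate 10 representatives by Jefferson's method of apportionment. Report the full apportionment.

Harke: 3; Arden: 3; Farrow: 4; Galen: 0

Standard divisor 2418492/10 ≈ 241849.2; standard quotas: Harke 2.736, Arden 3.116, Farrow 3.407, Galen 0.741.
Rounding down gives 2, 3, 3, 0 = 8 seats, so the divisor must be adjusted.
With modified divisor 197200: modified quotas Harke 3.355, Arden 3.822, Farrow 4.179, Galen 0.908.
Rounding down: Harke 3, Arden 3, Farrow 4, Galen 0 (total 10).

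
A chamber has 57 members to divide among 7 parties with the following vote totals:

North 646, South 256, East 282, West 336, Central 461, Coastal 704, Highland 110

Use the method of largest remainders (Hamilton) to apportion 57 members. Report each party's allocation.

North=13, South=5, East=6, West=7, Central=10, Coastal=14, Highland=2

The standard divisor is 2795/57 ≈ 49.035.
Standard quotas: North 13.174, South 5.221, East 5.751, West 6.852, Central 9.401, Coastal 14.357, Highland 2.243.
Lower quotas: North 13, South 5, East 5, West 6, Central 9, Coastal 14, Highland 2 (sum 54, leaving 3 seats).
Remainders in descending order: West 0.852, East 0.751, Central 0.401, Coastal 0.357, Highland 0.243, South 0.221, North 0.174.
The surplus seats go to West, East, Central.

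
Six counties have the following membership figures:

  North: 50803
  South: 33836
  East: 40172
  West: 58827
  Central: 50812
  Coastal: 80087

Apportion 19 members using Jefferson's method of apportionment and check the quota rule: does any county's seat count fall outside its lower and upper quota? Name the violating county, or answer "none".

Standard quotas: North 3.069, South 2.044, East 2.427, West 3.554, Central 3.069, Coastal 4.838.
Jefferson allocation: North 3, South 2, East 2, West 4, Central 3, Coastal 5.
Every allocation lies between the lower and upper quota.

none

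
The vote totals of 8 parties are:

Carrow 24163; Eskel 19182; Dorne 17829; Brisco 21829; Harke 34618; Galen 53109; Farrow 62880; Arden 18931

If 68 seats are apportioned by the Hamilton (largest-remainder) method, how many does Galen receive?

14

The standard divisor is 252541/68 ≈ 3713.838.
Standard quotas: Carrow 6.5062, Eskel 5.1650, Dorne 4.8007, Brisco 5.8777, Harke 9.3214, Galen 14.3003, Farrow 16.9313, Arden 5.0974.
Lower quotas: Carrow 6, Eskel 5, Dorne 4, Brisco 5, Harke 9, Galen 14, Farrow 16, Arden 5 (sum 64, leaving 4 seats).
Remainders in descending order: Farrow 0.9313, Brisco 0.8777, Dorne 0.8007, Carrow 0.5062, Harke 0.3214, Galen 0.3003, Eskel 0.1650, Arden 0.0974.
Largest remainders: Farrow, Brisco, Dorne, Carrow receive the extra seats.
Galen receives 14.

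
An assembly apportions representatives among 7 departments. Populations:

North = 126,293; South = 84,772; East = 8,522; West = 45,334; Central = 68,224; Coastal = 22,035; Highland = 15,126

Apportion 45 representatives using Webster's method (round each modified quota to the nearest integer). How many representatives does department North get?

Standard divisor 370306/45 ≈ 8229.022; standard quotas: North 15.347, South 10.302, East 1.036, West 5.509, Central 8.291, Coastal 2.678, Highland 1.838.
Rounding to the nearest integer gives North 15, South 10, East 1, West 6, Central 8, Coastal 3, Highland 2 — total 45, matching the house size, so no adjustment is needed.
North receives 15.

15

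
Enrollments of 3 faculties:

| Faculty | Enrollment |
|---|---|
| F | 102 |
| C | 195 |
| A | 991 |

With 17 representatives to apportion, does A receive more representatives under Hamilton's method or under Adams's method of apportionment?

Hamilton: F 1, C 3, A 13.
Adams: F 2, C 3, A 12.
A gets 13 under Hamilton and 12 under Adams.

Hamilton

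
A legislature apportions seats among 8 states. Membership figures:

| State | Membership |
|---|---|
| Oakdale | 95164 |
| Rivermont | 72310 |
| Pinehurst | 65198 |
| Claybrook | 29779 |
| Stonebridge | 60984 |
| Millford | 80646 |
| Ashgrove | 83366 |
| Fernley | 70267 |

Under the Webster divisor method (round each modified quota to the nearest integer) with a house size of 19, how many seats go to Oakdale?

3

Standard divisor 557714/19 ≈ 29353.368; standard quotas: Oakdale 3.242, Rivermont 2.463, Pinehurst 2.221, Claybrook 1.015, Stonebridge 2.078, Millford 2.747, Ashgrove 2.840, Fernley 2.394.
Rounding to the nearest integer gives 3, 2, 2, 1, 2, 3, 3, 2 = 18 seats, so the divisor must be adjusted.
With modified divisor 28500: modified quotas Oakdale 3.339, Rivermont 2.537, Pinehurst 2.288, Claybrook 1.045, Stonebridge 2.140, Millford 2.830, Ashgrove 2.925, Fernley 2.466.
Rounding to the nearest integer: Oakdale 3, Rivermont 3, Pinehurst 2, Claybrook 1, Stonebridge 2, Millford 3, Ashgrove 3, Fernley 2 (total 19).
Oakdale receives 3.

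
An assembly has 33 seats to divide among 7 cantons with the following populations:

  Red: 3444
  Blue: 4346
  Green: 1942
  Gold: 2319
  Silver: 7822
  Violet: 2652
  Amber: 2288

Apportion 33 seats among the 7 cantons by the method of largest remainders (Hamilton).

Red 5, Blue 6, Green 3, Gold 3, Silver 10, Violet 3, Amber 3

Standard divisor: 24813 ÷ 33 ≈ 751.909.
Standard quotas: Red 4.5803, Blue 5.7800, Green 2.5828, Gold 3.0841, Silver 10.4029, Violet 3.5270, Amber 3.0429.
Lower quotas: Red 4, Blue 5, Green 2, Gold 3, Silver 10, Violet 3, Amber 3 (sum 30, leaving 3 seats).
Remainders in descending order: Blue 0.7800, Green 0.5828, Red 0.5803, Violet 0.5270, Silver 0.4029, Gold 0.0841, Amber 0.0429.
Largest remainders: Blue, Green, Red receive the extra seats.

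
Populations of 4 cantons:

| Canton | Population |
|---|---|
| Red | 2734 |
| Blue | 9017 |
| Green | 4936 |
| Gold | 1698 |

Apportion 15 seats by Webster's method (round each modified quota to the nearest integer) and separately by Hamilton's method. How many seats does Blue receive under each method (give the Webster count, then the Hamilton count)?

Webster: Red 2, Blue 8, Green 4, Gold 1.
Hamilton: Red 2, Blue 7, Green 4, Gold 2.
Blue gets 8 under Webster and 7 under Hamilton.

8 and 7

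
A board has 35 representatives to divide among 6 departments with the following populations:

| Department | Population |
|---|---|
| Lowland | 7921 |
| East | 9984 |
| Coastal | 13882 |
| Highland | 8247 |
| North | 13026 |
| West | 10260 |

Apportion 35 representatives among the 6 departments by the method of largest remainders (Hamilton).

The standard divisor is 63320/35 ≈ 1809.143.
Standard quotas: Lowland 4.3783, East 5.5186, Coastal 7.6732, Highland 4.5585, North 7.2001, West 5.6712.
Lower quotas: Lowland 4, East 5, Coastal 7, Highland 4, North 7, West 5 (sum 32, leaving 3 seats).
Remainders in descending order: Coastal 0.6732, West 0.6712, Highland 0.5585, East 0.5186, Lowland 0.3783, North 0.2001.
The surplus seats go to Coastal, West, Highland.

Lowland=4, East=5, Coastal=8, Highland=5, North=7, West=6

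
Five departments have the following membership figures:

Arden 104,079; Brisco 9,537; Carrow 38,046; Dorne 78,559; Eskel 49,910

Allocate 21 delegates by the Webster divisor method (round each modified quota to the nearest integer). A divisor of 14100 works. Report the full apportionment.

Arden 7, Brisco 1, Carrow 3, Dorne 6, Eskel 4

With modified divisor 14100: modified quotas Arden 7.381, Brisco 0.676, Carrow 2.698, Dorne 5.572, Eskel 3.540.
Rounding to the nearest integer: Arden 7, Brisco 1, Carrow 3, Dorne 6, Eskel 4 (total 21).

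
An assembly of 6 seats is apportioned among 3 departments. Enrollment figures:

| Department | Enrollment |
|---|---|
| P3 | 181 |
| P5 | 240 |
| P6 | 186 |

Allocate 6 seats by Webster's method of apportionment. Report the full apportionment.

P3 2, P5 2, P6 2

Standard divisor 607/6 ≈ 101.167; standard quotas: P3 1.789, P5 2.372, P6 1.839.
Rounding to the nearest integer gives P3 2, P5 2, P6 2 — total 6, matching the house size, so no adjustment is needed.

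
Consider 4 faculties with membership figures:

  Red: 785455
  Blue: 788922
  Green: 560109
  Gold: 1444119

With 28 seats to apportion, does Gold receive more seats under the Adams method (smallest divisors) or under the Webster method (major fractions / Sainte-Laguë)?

Webster

Adams: Red 6, Blue 6, Green 5, Gold 11.
Webster: Red 6, Blue 6, Green 4, Gold 12.
Gold gets 11 under Adams and 12 under Webster.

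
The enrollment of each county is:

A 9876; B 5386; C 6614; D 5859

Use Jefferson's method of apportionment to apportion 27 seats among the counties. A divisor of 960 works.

With modified divisor 960: modified quotas A 10.287, B 5.610, C 6.890, D 6.103.
Rounding down: A 10, B 5, C 6, D 6 (total 27).

A=10, B=5, C=6, D=6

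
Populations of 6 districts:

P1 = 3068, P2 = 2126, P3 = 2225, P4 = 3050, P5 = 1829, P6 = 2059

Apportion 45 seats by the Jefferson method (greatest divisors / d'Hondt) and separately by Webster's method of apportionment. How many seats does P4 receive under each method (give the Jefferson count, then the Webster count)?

Jefferson: P1 10, P2 6, P3 7, P4 10, P5 6, P6 6.
Webster: P1 10, P2 7, P3 7, P4 9, P5 6, P6 6.
P4 gets 10 under Jefferson and 9 under Webster.

10 and 9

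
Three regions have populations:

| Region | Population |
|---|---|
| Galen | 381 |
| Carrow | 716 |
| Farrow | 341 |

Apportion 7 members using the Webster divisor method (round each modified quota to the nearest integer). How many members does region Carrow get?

3

Standard divisor 1438/7 ≈ 205.429; standard quotas: Galen 1.855, Carrow 3.485, Farrow 1.660.
Rounding to the nearest integer gives Galen 2, Carrow 3, Farrow 2 — total 7, matching the house size, so no adjustment is needed.
Carrow receives 3.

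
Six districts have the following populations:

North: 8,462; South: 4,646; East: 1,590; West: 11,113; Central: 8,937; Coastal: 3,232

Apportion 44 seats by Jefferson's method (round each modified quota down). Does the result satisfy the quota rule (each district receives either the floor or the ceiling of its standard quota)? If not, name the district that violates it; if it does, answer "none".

Standard quotas: North 9.803, South 5.382, East 1.842, West 12.874, Central 10.354, Coastal 3.744.
Jefferson allocation: North 10, South 5, East 1, West 13, Central 11, Coastal 4.
Every allocation lies between the lower and upper quota.

none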